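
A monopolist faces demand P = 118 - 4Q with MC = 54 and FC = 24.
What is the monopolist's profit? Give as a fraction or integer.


MR = MC: 118 - 8Q = 54
Q* = 8
P* = 118 - 4*8 = 86
Profit = (P* - MC)*Q* - FC
= (86 - 54)*8 - 24
= 32*8 - 24
= 256 - 24 = 232

232


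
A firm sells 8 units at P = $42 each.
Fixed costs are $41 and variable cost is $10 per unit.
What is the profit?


Total Revenue = P * Q = 42 * 8 = $336
Total Cost = FC + VC*Q = 41 + 10*8 = $121
Profit = TR - TC = 336 - 121 = $215

$215


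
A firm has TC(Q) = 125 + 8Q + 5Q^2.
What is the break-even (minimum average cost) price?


AC(Q) = 125/Q + 8 + 5Q
To minimize: dAC/dQ = -125/Q^2 + 5 = 0
Q^2 = 125/5 = 25
Q* = 5
Min AC = 125/5 + 8 + 5*5
Min AC = 25 + 8 + 25 = 58

58


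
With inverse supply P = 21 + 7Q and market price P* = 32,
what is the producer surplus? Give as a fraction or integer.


Minimum supply price (at Q=0): P_min = 21
Quantity supplied at P* = 32:
Q* = (32 - 21)/7 = 11/7
PS = (1/2) * Q* * (P* - P_min)
PS = (1/2) * 11/7 * (32 - 21)
PS = (1/2) * 11/7 * 11 = 121/14

121/14


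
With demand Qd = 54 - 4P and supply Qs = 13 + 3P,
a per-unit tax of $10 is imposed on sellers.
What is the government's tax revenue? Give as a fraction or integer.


With tax on sellers, new supply: Qs' = 13 + 3(P - 10)
= 3P - 17
New equilibrium quantity:
Q_new = 94/7
Tax revenue = tax * Q_new = 10 * 94/7 = 940/7

940/7


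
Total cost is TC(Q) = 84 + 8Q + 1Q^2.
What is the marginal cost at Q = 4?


MC = dTC/dQ = 8 + 2*1*Q
At Q = 4:
MC = 8 + 2*4
MC = 8 + 8 = 16

16


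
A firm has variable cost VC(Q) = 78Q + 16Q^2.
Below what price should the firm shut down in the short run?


AVC(Q) = VC(Q)/Q = 78 + 16Q
AVC is increasing in Q, so minimum AVC is at Q -> 0+.
Min AVC = 78
The firm should shut down if P < 78.

78


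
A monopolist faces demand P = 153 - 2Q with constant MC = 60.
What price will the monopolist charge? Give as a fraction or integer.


MR = 153 - 4Q
Set MR = MC: 153 - 4Q = 60
Q* = 93/4
Substitute into demand:
P* = 153 - 2*93/4 = 213/2

213/2


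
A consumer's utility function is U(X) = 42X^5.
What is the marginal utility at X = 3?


MU = dU/dX = 42*5*X^(5-1)
MU = 210*X^4
At X = 3:
MU = 210 * 3^4
MU = 210 * 81 = 17010

17010


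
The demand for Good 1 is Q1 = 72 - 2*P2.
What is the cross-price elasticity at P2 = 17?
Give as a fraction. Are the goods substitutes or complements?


dQ1/dP2 = -2
At P2 = 17: Q1 = 72 - 2*17 = 38
Exy = (dQ1/dP2)(P2/Q1) = -2 * 17 / 38 = -17/19
Since Exy < 0, the goods are complements.

-17/19 (complements)


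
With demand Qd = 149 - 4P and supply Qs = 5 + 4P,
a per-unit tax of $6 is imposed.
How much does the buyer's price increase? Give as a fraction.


With a per-unit tax, the buyer's price increase depends on relative slopes.
Supply slope: d = 4, Demand slope: b = 4
Buyer's price increase = d * tax / (b + d)
= 4 * 6 / (4 + 4)
= 24 / 8 = 3

3


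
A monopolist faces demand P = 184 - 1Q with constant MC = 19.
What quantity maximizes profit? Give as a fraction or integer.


TR = P*Q = (184 - 1Q)Q = 184Q - 1Q^2
MR = dTR/dQ = 184 - 2Q
Set MR = MC:
184 - 2Q = 19
165 = 2Q
Q* = 165/2 = 165/2

165/2


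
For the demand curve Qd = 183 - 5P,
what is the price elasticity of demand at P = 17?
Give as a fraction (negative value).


dQ/dP = -5
At P = 17: Q = 183 - 5*17 = 98
E = (dQ/dP)(P/Q) = (-5)(17/98) = -85/98

-85/98


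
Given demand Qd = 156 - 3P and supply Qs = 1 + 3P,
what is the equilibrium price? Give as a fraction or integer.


At equilibrium, Qd = Qs.
156 - 3P = 1 + 3P
156 - 1 = 3P + 3P
155 = 6P
P* = 155/6 = 155/6

155/6


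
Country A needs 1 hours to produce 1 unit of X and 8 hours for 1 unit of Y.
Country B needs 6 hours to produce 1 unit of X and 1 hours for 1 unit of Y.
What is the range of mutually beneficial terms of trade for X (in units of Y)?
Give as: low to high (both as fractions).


Opportunity cost of X for Country A = hours_X / hours_Y = 1/8 = 1/8 units of Y
Opportunity cost of X for Country B = hours_X / hours_Y = 6/1 = 6 units of Y
Terms of trade must be between the two opportunity costs.
Range: 1/8 to 6

1/8 to 6


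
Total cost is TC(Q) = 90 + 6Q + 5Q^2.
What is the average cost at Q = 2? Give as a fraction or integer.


TC(2) = 90 + 6*2 + 5*2^2
TC(2) = 90 + 12 + 20 = 122
AC = TC/Q = 122/2 = 61

61


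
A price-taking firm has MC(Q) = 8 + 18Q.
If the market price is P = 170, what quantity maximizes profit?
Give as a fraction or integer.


In perfect competition, profit is maximized where P = MC.
170 = 8 + 18Q
162 = 18Q
Q* = 162/18 = 9

9


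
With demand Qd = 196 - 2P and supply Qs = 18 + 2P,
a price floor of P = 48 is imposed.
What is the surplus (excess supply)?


At P = 48:
Qd = 196 - 2*48 = 100
Qs = 18 + 2*48 = 114
Surplus = Qs - Qd = 114 - 100 = 14

14


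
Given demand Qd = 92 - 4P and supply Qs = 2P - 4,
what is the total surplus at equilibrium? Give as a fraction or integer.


Find equilibrium: 92 - 4P = 2P - 4
92 + 4 = 6P
P* = 96/6 = 16
Q* = 2*16 - 4 = 28
Inverse demand: P = 23 - Q/4, so P_max = 23
Inverse supply: P = 2 + Q/2, so P_min = 2
CS = (1/2) * 28 * (23 - 16) = 98
PS = (1/2) * 28 * (16 - 2) = 196
TS = CS + PS = 98 + 196 = 294

294


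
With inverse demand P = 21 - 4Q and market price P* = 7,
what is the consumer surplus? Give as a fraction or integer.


Maximum willingness to pay (at Q=0): P_max = 21
Quantity demanded at P* = 7:
Q* = (21 - 7)/4 = 7/2
CS = (1/2) * Q* * (P_max - P*)
CS = (1/2) * 7/2 * (21 - 7)
CS = (1/2) * 7/2 * 14 = 49/2

49/2


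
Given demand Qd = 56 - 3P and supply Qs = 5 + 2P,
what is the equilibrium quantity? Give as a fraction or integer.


First find equilibrium price:
56 - 3P = 5 + 2P
P* = 51/5 = 51/5
Then substitute into demand:
Q* = 56 - 3 * 51/5 = 127/5

127/5


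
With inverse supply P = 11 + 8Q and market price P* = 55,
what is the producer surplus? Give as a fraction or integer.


Minimum supply price (at Q=0): P_min = 11
Quantity supplied at P* = 55:
Q* = (55 - 11)/8 = 11/2
PS = (1/2) * Q* * (P* - P_min)
PS = (1/2) * 11/2 * (55 - 11)
PS = (1/2) * 11/2 * 44 = 121

121


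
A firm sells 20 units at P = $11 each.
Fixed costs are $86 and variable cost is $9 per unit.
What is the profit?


Total Revenue = P * Q = 11 * 20 = $220
Total Cost = FC + VC*Q = 86 + 9*20 = $266
Profit = TR - TC = 220 - 266 = $-46

$-46


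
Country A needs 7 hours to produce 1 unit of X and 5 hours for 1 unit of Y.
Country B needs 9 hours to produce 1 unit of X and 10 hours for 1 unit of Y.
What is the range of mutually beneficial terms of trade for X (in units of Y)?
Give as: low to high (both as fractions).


Opportunity cost of X for Country A = hours_X / hours_Y = 7/5 = 7/5 units of Y
Opportunity cost of X for Country B = hours_X / hours_Y = 9/10 = 9/10 units of Y
Terms of trade must be between the two opportunity costs.
Range: 9/10 to 7/5

9/10 to 7/5


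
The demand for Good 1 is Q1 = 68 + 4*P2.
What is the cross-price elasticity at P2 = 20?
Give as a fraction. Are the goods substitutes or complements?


dQ1/dP2 = 4
At P2 = 20: Q1 = 68 + 4*20 = 148
Exy = (dQ1/dP2)(P2/Q1) = 4 * 20 / 148 = 20/37
Since Exy > 0, the goods are substitutes.

20/37 (substitutes)


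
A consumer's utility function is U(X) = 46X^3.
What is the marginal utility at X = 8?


MU = dU/dX = 46*3*X^(3-1)
MU = 138*X^2
At X = 8:
MU = 138 * 8^2
MU = 138 * 64 = 8832

8832


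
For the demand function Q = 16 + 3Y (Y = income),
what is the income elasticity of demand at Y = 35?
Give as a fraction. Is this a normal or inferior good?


dQ/dY = 3
At Y = 35: Q = 16 + 3*35 = 121
Ey = (dQ/dY)(Y/Q) = 3 * 35 / 121 = 105/121
Since Ey > 0, this is a normal good.

105/121 (normal good)


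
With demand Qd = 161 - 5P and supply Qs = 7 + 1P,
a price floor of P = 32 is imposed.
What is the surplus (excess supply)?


At P = 32:
Qd = 161 - 5*32 = 1
Qs = 7 + 1*32 = 39
Surplus = Qs - Qd = 39 - 1 = 38

38


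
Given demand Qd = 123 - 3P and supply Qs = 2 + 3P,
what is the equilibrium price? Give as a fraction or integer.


At equilibrium, Qd = Qs.
123 - 3P = 2 + 3P
123 - 2 = 3P + 3P
121 = 6P
P* = 121/6 = 121/6

121/6


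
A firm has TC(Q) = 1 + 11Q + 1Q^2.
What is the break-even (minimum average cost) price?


AC(Q) = 1/Q + 11 + 1Q
To minimize: dAC/dQ = -1/Q^2 + 1 = 0
Q^2 = 1/1 = 1
Q* = 1
Min AC = 1/1 + 11 + 1*1
Min AC = 1 + 11 + 1 = 13

13


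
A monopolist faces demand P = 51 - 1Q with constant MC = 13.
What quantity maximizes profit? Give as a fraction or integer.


TR = P*Q = (51 - 1Q)Q = 51Q - 1Q^2
MR = dTR/dQ = 51 - 2Q
Set MR = MC:
51 - 2Q = 13
38 = 2Q
Q* = 38/2 = 19

19


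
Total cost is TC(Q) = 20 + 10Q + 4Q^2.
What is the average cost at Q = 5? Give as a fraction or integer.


TC(5) = 20 + 10*5 + 4*5^2
TC(5) = 20 + 50 + 100 = 170
AC = TC/Q = 170/5 = 34

34


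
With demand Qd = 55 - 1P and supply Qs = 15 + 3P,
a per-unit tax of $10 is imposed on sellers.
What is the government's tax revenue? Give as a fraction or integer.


With tax on sellers, new supply: Qs' = 15 + 3(P - 10)
= 3P - 15
New equilibrium quantity:
Q_new = 75/2
Tax revenue = tax * Q_new = 10 * 75/2 = 375

375


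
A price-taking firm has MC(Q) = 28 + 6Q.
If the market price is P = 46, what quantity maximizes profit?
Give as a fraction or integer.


In perfect competition, profit is maximized where P = MC.
46 = 28 + 6Q
18 = 6Q
Q* = 18/6 = 3

3


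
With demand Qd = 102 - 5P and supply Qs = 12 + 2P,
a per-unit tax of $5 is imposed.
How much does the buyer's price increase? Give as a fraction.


With a per-unit tax, the buyer's price increase depends on relative slopes.
Supply slope: d = 2, Demand slope: b = 5
Buyer's price increase = d * tax / (b + d)
= 2 * 5 / (5 + 2)
= 10 / 7 = 10/7

10/7


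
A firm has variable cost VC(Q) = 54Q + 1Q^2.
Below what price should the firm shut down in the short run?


AVC(Q) = VC(Q)/Q = 54 + 1Q
AVC is increasing in Q, so minimum AVC is at Q -> 0+.
Min AVC = 54
The firm should shut down if P < 54.

54


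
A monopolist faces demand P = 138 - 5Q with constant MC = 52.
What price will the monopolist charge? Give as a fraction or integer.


MR = 138 - 10Q
Set MR = MC: 138 - 10Q = 52
Q* = 43/5
Substitute into demand:
P* = 138 - 5*43/5 = 95

95


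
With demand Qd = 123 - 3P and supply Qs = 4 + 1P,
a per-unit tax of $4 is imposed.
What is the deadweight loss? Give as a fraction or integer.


Pre-tax equilibrium quantity: Q* = 135/4
Post-tax equilibrium quantity: Q_tax = 123/4
Reduction in quantity: Q* - Q_tax = 3
DWL = (1/2) * tax * (Q* - Q_tax)
DWL = (1/2) * 4 * 3 = 6

6


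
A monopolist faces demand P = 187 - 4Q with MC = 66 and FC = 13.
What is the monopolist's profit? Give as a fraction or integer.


MR = MC: 187 - 8Q = 66
Q* = 121/8
P* = 187 - 4*121/8 = 253/2
Profit = (P* - MC)*Q* - FC
= (253/2 - 66)*121/8 - 13
= 121/2*121/8 - 13
= 14641/16 - 13 = 14433/16

14433/16


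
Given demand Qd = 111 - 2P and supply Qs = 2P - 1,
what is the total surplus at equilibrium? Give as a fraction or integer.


Find equilibrium: 111 - 2P = 2P - 1
111 + 1 = 4P
P* = 112/4 = 28
Q* = 2*28 - 1 = 55
Inverse demand: P = 111/2 - Q/2, so P_max = 111/2
Inverse supply: P = 1/2 + Q/2, so P_min = 1/2
CS = (1/2) * 55 * (111/2 - 28) = 3025/4
PS = (1/2) * 55 * (28 - 1/2) = 3025/4
TS = CS + PS = 3025/4 + 3025/4 = 3025/2

3025/2


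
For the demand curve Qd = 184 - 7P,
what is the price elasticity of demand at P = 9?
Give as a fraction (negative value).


dQ/dP = -7
At P = 9: Q = 184 - 7*9 = 121
E = (dQ/dP)(P/Q) = (-7)(9/121) = -63/121

-63/121


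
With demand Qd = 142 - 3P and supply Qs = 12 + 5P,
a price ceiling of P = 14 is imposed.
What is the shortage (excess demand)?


At P = 14:
Qd = 142 - 3*14 = 100
Qs = 12 + 5*14 = 82
Shortage = Qd - Qs = 100 - 82 = 18

18


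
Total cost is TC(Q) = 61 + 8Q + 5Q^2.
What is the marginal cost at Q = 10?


MC = dTC/dQ = 8 + 2*5*Q
At Q = 10:
MC = 8 + 10*10
MC = 8 + 100 = 108

108


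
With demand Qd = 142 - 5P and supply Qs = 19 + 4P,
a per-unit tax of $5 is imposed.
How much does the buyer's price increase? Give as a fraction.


With a per-unit tax, the buyer's price increase depends on relative slopes.
Supply slope: d = 4, Demand slope: b = 5
Buyer's price increase = d * tax / (b + d)
= 4 * 5 / (5 + 4)
= 20 / 9 = 20/9

20/9


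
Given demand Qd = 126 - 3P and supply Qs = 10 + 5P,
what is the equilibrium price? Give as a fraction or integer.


At equilibrium, Qd = Qs.
126 - 3P = 10 + 5P
126 - 10 = 3P + 5P
116 = 8P
P* = 116/8 = 29/2

29/2


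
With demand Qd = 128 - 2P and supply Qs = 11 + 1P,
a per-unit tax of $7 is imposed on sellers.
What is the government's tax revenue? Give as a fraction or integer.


With tax on sellers, new supply: Qs' = 11 + 1(P - 7)
= 4 + 1P
New equilibrium quantity:
Q_new = 136/3
Tax revenue = tax * Q_new = 7 * 136/3 = 952/3

952/3


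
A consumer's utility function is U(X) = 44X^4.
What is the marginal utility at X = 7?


MU = dU/dX = 44*4*X^(4-1)
MU = 176*X^3
At X = 7:
MU = 176 * 7^3
MU = 176 * 343 = 60368

60368


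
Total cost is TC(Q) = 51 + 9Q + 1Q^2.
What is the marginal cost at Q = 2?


MC = dTC/dQ = 9 + 2*1*Q
At Q = 2:
MC = 9 + 2*2
MC = 9 + 4 = 13

13


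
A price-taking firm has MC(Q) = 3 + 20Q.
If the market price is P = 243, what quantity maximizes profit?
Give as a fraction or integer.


In perfect competition, profit is maximized where P = MC.
243 = 3 + 20Q
240 = 20Q
Q* = 240/20 = 12

12


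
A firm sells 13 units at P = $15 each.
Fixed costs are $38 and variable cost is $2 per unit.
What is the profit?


Total Revenue = P * Q = 15 * 13 = $195
Total Cost = FC + VC*Q = 38 + 2*13 = $64
Profit = TR - TC = 195 - 64 = $131

$131


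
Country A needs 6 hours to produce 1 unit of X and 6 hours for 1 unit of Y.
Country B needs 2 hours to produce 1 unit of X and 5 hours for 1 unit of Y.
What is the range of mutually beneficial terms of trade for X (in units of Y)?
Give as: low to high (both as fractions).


Opportunity cost of X for Country A = hours_X / hours_Y = 6/6 = 1 units of Y
Opportunity cost of X for Country B = hours_X / hours_Y = 2/5 = 2/5 units of Y
Terms of trade must be between the two opportunity costs.
Range: 2/5 to 1

2/5 to 1


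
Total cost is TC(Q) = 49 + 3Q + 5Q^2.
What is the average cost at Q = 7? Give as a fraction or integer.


TC(7) = 49 + 3*7 + 5*7^2
TC(7) = 49 + 21 + 245 = 315
AC = TC/Q = 315/7 = 45

45


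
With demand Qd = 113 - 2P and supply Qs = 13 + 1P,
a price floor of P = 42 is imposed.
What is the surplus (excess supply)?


At P = 42:
Qd = 113 - 2*42 = 29
Qs = 13 + 1*42 = 55
Surplus = Qs - Qd = 55 - 29 = 26

26


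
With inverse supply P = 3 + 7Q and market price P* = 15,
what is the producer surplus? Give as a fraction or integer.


Minimum supply price (at Q=0): P_min = 3
Quantity supplied at P* = 15:
Q* = (15 - 3)/7 = 12/7
PS = (1/2) * Q* * (P* - P_min)
PS = (1/2) * 12/7 * (15 - 3)
PS = (1/2) * 12/7 * 12 = 72/7

72/7


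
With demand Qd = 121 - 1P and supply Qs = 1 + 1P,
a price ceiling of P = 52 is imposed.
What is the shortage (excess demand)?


At P = 52:
Qd = 121 - 1*52 = 69
Qs = 1 + 1*52 = 53
Shortage = Qd - Qs = 69 - 53 = 16

16


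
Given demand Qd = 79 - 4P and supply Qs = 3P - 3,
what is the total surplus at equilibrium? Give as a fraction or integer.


Find equilibrium: 79 - 4P = 3P - 3
79 + 3 = 7P
P* = 82/7 = 82/7
Q* = 3*82/7 - 3 = 225/7
Inverse demand: P = 79/4 - Q/4, so P_max = 79/4
Inverse supply: P = 1 + Q/3, so P_min = 1
CS = (1/2) * 225/7 * (79/4 - 82/7) = 50625/392
PS = (1/2) * 225/7 * (82/7 - 1) = 16875/98
TS = CS + PS = 50625/392 + 16875/98 = 16875/56

16875/56


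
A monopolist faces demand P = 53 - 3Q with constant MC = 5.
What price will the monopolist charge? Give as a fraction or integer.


MR = 53 - 6Q
Set MR = MC: 53 - 6Q = 5
Q* = 8
Substitute into demand:
P* = 53 - 3*8 = 29

29


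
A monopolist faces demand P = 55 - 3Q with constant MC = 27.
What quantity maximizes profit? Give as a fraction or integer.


TR = P*Q = (55 - 3Q)Q = 55Q - 3Q^2
MR = dTR/dQ = 55 - 6Q
Set MR = MC:
55 - 6Q = 27
28 = 6Q
Q* = 28/6 = 14/3

14/3


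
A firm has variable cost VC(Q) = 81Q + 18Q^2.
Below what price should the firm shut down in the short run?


AVC(Q) = VC(Q)/Q = 81 + 18Q
AVC is increasing in Q, so minimum AVC is at Q -> 0+.
Min AVC = 81
The firm should shut down if P < 81.

81


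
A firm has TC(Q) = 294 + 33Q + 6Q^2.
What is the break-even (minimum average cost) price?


AC(Q) = 294/Q + 33 + 6Q
To minimize: dAC/dQ = -294/Q^2 + 6 = 0
Q^2 = 294/6 = 49
Q* = 7
Min AC = 294/7 + 33 + 6*7
Min AC = 42 + 33 + 42 = 117

117


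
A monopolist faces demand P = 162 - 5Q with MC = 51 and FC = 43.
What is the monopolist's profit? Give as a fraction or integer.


MR = MC: 162 - 10Q = 51
Q* = 111/10
P* = 162 - 5*111/10 = 213/2
Profit = (P* - MC)*Q* - FC
= (213/2 - 51)*111/10 - 43
= 111/2*111/10 - 43
= 12321/20 - 43 = 11461/20

11461/20


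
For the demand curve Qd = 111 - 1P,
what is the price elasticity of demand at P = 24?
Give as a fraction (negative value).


dQ/dP = -1
At P = 24: Q = 111 - 1*24 = 87
E = (dQ/dP)(P/Q) = (-1)(24/87) = -8/29

-8/29


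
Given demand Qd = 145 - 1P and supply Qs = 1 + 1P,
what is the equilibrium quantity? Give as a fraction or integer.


First find equilibrium price:
145 - 1P = 1 + 1P
P* = 144/2 = 72
Then substitute into demand:
Q* = 145 - 1 * 72 = 73

73


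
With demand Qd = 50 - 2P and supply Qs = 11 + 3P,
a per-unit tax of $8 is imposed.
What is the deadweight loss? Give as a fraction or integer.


Pre-tax equilibrium quantity: Q* = 172/5
Post-tax equilibrium quantity: Q_tax = 124/5
Reduction in quantity: Q* - Q_tax = 48/5
DWL = (1/2) * tax * (Q* - Q_tax)
DWL = (1/2) * 8 * 48/5 = 192/5

192/5


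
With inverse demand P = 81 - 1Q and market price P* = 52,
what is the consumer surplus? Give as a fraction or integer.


Maximum willingness to pay (at Q=0): P_max = 81
Quantity demanded at P* = 52:
Q* = (81 - 52)/1 = 29
CS = (1/2) * Q* * (P_max - P*)
CS = (1/2) * 29 * (81 - 52)
CS = (1/2) * 29 * 29 = 841/2

841/2


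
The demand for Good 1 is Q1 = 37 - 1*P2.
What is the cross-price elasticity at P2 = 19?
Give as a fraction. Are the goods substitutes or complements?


dQ1/dP2 = -1
At P2 = 19: Q1 = 37 - 1*19 = 18
Exy = (dQ1/dP2)(P2/Q1) = -1 * 19 / 18 = -19/18
Since Exy < 0, the goods are complements.

-19/18 (complements)


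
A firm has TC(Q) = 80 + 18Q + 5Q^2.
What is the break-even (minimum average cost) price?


AC(Q) = 80/Q + 18 + 5Q
To minimize: dAC/dQ = -80/Q^2 + 5 = 0
Q^2 = 80/5 = 16
Q* = 4
Min AC = 80/4 + 18 + 5*4
Min AC = 20 + 18 + 20 = 58

58


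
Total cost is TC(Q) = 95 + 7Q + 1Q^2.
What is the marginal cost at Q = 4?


MC = dTC/dQ = 7 + 2*1*Q
At Q = 4:
MC = 7 + 2*4
MC = 7 + 8 = 15

15


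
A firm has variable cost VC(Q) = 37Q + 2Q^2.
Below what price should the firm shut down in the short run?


AVC(Q) = VC(Q)/Q = 37 + 2Q
AVC is increasing in Q, so minimum AVC is at Q -> 0+.
Min AVC = 37
The firm should shut down if P < 37.

37


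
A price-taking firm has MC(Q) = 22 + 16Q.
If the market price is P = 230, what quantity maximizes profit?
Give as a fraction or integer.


In perfect competition, profit is maximized where P = MC.
230 = 22 + 16Q
208 = 16Q
Q* = 208/16 = 13

13


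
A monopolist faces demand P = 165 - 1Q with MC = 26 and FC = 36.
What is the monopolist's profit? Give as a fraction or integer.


MR = MC: 165 - 2Q = 26
Q* = 139/2
P* = 165 - 1*139/2 = 191/2
Profit = (P* - MC)*Q* - FC
= (191/2 - 26)*139/2 - 36
= 139/2*139/2 - 36
= 19321/4 - 36 = 19177/4

19177/4


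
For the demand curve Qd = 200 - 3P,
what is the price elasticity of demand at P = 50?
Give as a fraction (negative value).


dQ/dP = -3
At P = 50: Q = 200 - 3*50 = 50
E = (dQ/dP)(P/Q) = (-3)(50/50) = -3

-3


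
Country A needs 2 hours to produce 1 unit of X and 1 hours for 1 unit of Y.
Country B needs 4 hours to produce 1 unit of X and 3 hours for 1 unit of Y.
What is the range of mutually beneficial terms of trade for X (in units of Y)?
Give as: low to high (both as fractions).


Opportunity cost of X for Country A = hours_X / hours_Y = 2/1 = 2 units of Y
Opportunity cost of X for Country B = hours_X / hours_Y = 4/3 = 4/3 units of Y
Terms of trade must be between the two opportunity costs.
Range: 4/3 to 2

4/3 to 2


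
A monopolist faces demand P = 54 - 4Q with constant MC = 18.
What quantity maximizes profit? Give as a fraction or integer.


TR = P*Q = (54 - 4Q)Q = 54Q - 4Q^2
MR = dTR/dQ = 54 - 8Q
Set MR = MC:
54 - 8Q = 18
36 = 8Q
Q* = 36/8 = 9/2

9/2


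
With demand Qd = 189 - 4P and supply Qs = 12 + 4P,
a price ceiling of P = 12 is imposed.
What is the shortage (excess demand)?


At P = 12:
Qd = 189 - 4*12 = 141
Qs = 12 + 4*12 = 60
Shortage = Qd - Qs = 141 - 60 = 81

81


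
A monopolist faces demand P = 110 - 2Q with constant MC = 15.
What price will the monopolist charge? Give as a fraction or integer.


MR = 110 - 4Q
Set MR = MC: 110 - 4Q = 15
Q* = 95/4
Substitute into demand:
P* = 110 - 2*95/4 = 125/2

125/2


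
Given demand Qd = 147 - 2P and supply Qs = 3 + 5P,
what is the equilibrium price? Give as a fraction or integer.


At equilibrium, Qd = Qs.
147 - 2P = 3 + 5P
147 - 3 = 2P + 5P
144 = 7P
P* = 144/7 = 144/7

144/7


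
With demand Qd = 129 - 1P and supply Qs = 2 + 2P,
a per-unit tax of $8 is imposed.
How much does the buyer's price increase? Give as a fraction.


With a per-unit tax, the buyer's price increase depends on relative slopes.
Supply slope: d = 2, Demand slope: b = 1
Buyer's price increase = d * tax / (b + d)
= 2 * 8 / (1 + 2)
= 16 / 3 = 16/3

16/3


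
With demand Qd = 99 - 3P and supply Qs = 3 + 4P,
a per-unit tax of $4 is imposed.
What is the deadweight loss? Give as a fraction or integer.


Pre-tax equilibrium quantity: Q* = 405/7
Post-tax equilibrium quantity: Q_tax = 51
Reduction in quantity: Q* - Q_tax = 48/7
DWL = (1/2) * tax * (Q* - Q_tax)
DWL = (1/2) * 4 * 48/7 = 96/7

96/7


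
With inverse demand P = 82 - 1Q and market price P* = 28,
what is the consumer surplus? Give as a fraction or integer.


Maximum willingness to pay (at Q=0): P_max = 82
Quantity demanded at P* = 28:
Q* = (82 - 28)/1 = 54
CS = (1/2) * Q* * (P_max - P*)
CS = (1/2) * 54 * (82 - 28)
CS = (1/2) * 54 * 54 = 1458

1458


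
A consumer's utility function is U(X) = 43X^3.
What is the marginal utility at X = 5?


MU = dU/dX = 43*3*X^(3-1)
MU = 129*X^2
At X = 5:
MU = 129 * 5^2
MU = 129 * 25 = 3225

3225


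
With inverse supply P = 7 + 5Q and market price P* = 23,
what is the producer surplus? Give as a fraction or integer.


Minimum supply price (at Q=0): P_min = 7
Quantity supplied at P* = 23:
Q* = (23 - 7)/5 = 16/5
PS = (1/2) * Q* * (P* - P_min)
PS = (1/2) * 16/5 * (23 - 7)
PS = (1/2) * 16/5 * 16 = 128/5

128/5


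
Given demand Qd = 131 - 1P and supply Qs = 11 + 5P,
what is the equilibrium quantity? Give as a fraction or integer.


First find equilibrium price:
131 - 1P = 11 + 5P
P* = 120/6 = 20
Then substitute into demand:
Q* = 131 - 1 * 20 = 111

111


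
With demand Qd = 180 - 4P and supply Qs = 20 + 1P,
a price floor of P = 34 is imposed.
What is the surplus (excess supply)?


At P = 34:
Qd = 180 - 4*34 = 44
Qs = 20 + 1*34 = 54
Surplus = Qs - Qd = 54 - 44 = 10

10


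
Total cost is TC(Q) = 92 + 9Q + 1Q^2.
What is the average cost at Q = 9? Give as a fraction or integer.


TC(9) = 92 + 9*9 + 1*9^2
TC(9) = 92 + 81 + 81 = 254
AC = TC/Q = 254/9 = 254/9

254/9


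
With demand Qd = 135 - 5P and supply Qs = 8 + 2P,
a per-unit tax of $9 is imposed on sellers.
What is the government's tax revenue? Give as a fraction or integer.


With tax on sellers, new supply: Qs' = 8 + 2(P - 9)
= 2P - 10
New equilibrium quantity:
Q_new = 220/7
Tax revenue = tax * Q_new = 9 * 220/7 = 1980/7

1980/7


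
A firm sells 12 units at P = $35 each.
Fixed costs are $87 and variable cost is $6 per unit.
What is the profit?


Total Revenue = P * Q = 35 * 12 = $420
Total Cost = FC + VC*Q = 87 + 6*12 = $159
Profit = TR - TC = 420 - 159 = $261

$261


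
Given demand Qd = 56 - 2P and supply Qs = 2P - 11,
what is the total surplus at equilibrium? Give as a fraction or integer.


Find equilibrium: 56 - 2P = 2P - 11
56 + 11 = 4P
P* = 67/4 = 67/4
Q* = 2*67/4 - 11 = 45/2
Inverse demand: P = 28 - Q/2, so P_max = 28
Inverse supply: P = 11/2 + Q/2, so P_min = 11/2
CS = (1/2) * 45/2 * (28 - 67/4) = 2025/16
PS = (1/2) * 45/2 * (67/4 - 11/2) = 2025/16
TS = CS + PS = 2025/16 + 2025/16 = 2025/8

2025/8


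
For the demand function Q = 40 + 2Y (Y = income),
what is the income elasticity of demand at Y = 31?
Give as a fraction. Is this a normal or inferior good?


dQ/dY = 2
At Y = 31: Q = 40 + 2*31 = 102
Ey = (dQ/dY)(Y/Q) = 2 * 31 / 102 = 31/51
Since Ey > 0, this is a normal good.

31/51 (normal good)


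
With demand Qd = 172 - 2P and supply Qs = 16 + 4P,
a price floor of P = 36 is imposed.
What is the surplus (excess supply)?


At P = 36:
Qd = 172 - 2*36 = 100
Qs = 16 + 4*36 = 160
Surplus = Qs - Qd = 160 - 100 = 60

60


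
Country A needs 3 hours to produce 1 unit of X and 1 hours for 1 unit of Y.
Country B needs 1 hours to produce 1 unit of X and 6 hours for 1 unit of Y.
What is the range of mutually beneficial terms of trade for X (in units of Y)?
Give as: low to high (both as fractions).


Opportunity cost of X for Country A = hours_X / hours_Y = 3/1 = 3 units of Y
Opportunity cost of X for Country B = hours_X / hours_Y = 1/6 = 1/6 units of Y
Terms of trade must be between the two opportunity costs.
Range: 1/6 to 3

1/6 to 3


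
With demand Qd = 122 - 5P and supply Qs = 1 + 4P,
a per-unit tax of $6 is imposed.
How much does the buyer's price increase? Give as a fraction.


With a per-unit tax, the buyer's price increase depends on relative slopes.
Supply slope: d = 4, Demand slope: b = 5
Buyer's price increase = d * tax / (b + d)
= 4 * 6 / (5 + 4)
= 24 / 9 = 8/3

8/3


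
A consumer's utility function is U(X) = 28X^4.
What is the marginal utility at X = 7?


MU = dU/dX = 28*4*X^(4-1)
MU = 112*X^3
At X = 7:
MU = 112 * 7^3
MU = 112 * 343 = 38416

38416


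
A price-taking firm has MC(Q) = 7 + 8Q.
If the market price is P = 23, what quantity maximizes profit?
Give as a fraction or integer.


In perfect competition, profit is maximized where P = MC.
23 = 7 + 8Q
16 = 8Q
Q* = 16/8 = 2

2


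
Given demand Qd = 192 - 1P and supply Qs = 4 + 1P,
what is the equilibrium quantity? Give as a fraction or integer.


First find equilibrium price:
192 - 1P = 4 + 1P
P* = 188/2 = 94
Then substitute into demand:
Q* = 192 - 1 * 94 = 98

98


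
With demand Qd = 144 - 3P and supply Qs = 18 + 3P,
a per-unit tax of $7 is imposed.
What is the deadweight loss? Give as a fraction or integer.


Pre-tax equilibrium quantity: Q* = 81
Post-tax equilibrium quantity: Q_tax = 141/2
Reduction in quantity: Q* - Q_tax = 21/2
DWL = (1/2) * tax * (Q* - Q_tax)
DWL = (1/2) * 7 * 21/2 = 147/4

147/4


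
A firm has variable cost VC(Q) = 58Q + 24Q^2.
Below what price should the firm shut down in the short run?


AVC(Q) = VC(Q)/Q = 58 + 24Q
AVC is increasing in Q, so minimum AVC is at Q -> 0+.
Min AVC = 58
The firm should shut down if P < 58.

58


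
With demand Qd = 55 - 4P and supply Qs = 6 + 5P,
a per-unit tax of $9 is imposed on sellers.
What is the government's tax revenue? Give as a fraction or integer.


With tax on sellers, new supply: Qs' = 6 + 5(P - 9)
= 5P - 39
New equilibrium quantity:
Q_new = 119/9
Tax revenue = tax * Q_new = 9 * 119/9 = 119

119


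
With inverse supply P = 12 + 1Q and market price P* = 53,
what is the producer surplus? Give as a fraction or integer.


Minimum supply price (at Q=0): P_min = 12
Quantity supplied at P* = 53:
Q* = (53 - 12)/1 = 41
PS = (1/2) * Q* * (P* - P_min)
PS = (1/2) * 41 * (53 - 12)
PS = (1/2) * 41 * 41 = 1681/2

1681/2


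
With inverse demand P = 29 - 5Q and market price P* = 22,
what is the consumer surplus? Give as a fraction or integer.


Maximum willingness to pay (at Q=0): P_max = 29
Quantity demanded at P* = 22:
Q* = (29 - 22)/5 = 7/5
CS = (1/2) * Q* * (P_max - P*)
CS = (1/2) * 7/5 * (29 - 22)
CS = (1/2) * 7/5 * 7 = 49/10

49/10


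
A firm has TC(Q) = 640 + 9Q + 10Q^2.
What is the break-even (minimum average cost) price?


AC(Q) = 640/Q + 9 + 10Q
To minimize: dAC/dQ = -640/Q^2 + 10 = 0
Q^2 = 640/10 = 64
Q* = 8
Min AC = 640/8 + 9 + 10*8
Min AC = 80 + 9 + 80 = 169

169


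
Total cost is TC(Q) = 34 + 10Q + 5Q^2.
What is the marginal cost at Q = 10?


MC = dTC/dQ = 10 + 2*5*Q
At Q = 10:
MC = 10 + 10*10
MC = 10 + 100 = 110

110


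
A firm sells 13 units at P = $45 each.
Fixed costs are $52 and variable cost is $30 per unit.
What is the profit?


Total Revenue = P * Q = 45 * 13 = $585
Total Cost = FC + VC*Q = 52 + 30*13 = $442
Profit = TR - TC = 585 - 442 = $143

$143


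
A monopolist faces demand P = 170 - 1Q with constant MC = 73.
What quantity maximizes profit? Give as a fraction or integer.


TR = P*Q = (170 - 1Q)Q = 170Q - 1Q^2
MR = dTR/dQ = 170 - 2Q
Set MR = MC:
170 - 2Q = 73
97 = 2Q
Q* = 97/2 = 97/2

97/2


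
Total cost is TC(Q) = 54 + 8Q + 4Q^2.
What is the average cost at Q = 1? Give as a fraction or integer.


TC(1) = 54 + 8*1 + 4*1^2
TC(1) = 54 + 8 + 4 = 66
AC = TC/Q = 66/1 = 66

66


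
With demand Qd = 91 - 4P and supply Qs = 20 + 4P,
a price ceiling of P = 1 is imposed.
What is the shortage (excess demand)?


At P = 1:
Qd = 91 - 4*1 = 87
Qs = 20 + 4*1 = 24
Shortage = Qd - Qs = 87 - 24 = 63

63


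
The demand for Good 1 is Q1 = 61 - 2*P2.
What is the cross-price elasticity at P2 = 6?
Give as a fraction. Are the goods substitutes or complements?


dQ1/dP2 = -2
At P2 = 6: Q1 = 61 - 2*6 = 49
Exy = (dQ1/dP2)(P2/Q1) = -2 * 6 / 49 = -12/49
Since Exy < 0, the goods are complements.

-12/49 (complements)


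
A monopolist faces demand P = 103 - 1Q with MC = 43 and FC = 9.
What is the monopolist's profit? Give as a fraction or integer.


MR = MC: 103 - 2Q = 43
Q* = 30
P* = 103 - 1*30 = 73
Profit = (P* - MC)*Q* - FC
= (73 - 43)*30 - 9
= 30*30 - 9
= 900 - 9 = 891

891


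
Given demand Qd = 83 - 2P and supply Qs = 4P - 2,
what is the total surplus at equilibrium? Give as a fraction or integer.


Find equilibrium: 83 - 2P = 4P - 2
83 + 2 = 6P
P* = 85/6 = 85/6
Q* = 4*85/6 - 2 = 164/3
Inverse demand: P = 83/2 - Q/2, so P_max = 83/2
Inverse supply: P = 1/2 + Q/4, so P_min = 1/2
CS = (1/2) * 164/3 * (83/2 - 85/6) = 6724/9
PS = (1/2) * 164/3 * (85/6 - 1/2) = 3362/9
TS = CS + PS = 6724/9 + 3362/9 = 3362/3

3362/3


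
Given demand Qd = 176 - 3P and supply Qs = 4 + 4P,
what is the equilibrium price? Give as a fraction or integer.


At equilibrium, Qd = Qs.
176 - 3P = 4 + 4P
176 - 4 = 3P + 4P
172 = 7P
P* = 172/7 = 172/7

172/7


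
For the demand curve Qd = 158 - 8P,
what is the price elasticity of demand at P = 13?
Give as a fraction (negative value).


dQ/dP = -8
At P = 13: Q = 158 - 8*13 = 54
E = (dQ/dP)(P/Q) = (-8)(13/54) = -52/27

-52/27


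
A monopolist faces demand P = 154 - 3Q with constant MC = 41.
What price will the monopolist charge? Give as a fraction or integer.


MR = 154 - 6Q
Set MR = MC: 154 - 6Q = 41
Q* = 113/6
Substitute into demand:
P* = 154 - 3*113/6 = 195/2

195/2


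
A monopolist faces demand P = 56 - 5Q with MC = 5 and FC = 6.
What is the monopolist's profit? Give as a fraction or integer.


MR = MC: 56 - 10Q = 5
Q* = 51/10
P* = 56 - 5*51/10 = 61/2
Profit = (P* - MC)*Q* - FC
= (61/2 - 5)*51/10 - 6
= 51/2*51/10 - 6
= 2601/20 - 6 = 2481/20

2481/20


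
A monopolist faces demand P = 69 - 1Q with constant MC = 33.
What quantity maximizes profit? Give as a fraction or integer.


TR = P*Q = (69 - 1Q)Q = 69Q - 1Q^2
MR = dTR/dQ = 69 - 2Q
Set MR = MC:
69 - 2Q = 33
36 = 2Q
Q* = 36/2 = 18

18


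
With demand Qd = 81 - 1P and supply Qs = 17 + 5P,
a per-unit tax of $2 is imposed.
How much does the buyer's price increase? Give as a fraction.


With a per-unit tax, the buyer's price increase depends on relative slopes.
Supply slope: d = 5, Demand slope: b = 1
Buyer's price increase = d * tax / (b + d)
= 5 * 2 / (1 + 5)
= 10 / 6 = 5/3

5/3


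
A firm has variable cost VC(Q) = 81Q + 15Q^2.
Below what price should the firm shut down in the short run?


AVC(Q) = VC(Q)/Q = 81 + 15Q
AVC is increasing in Q, so minimum AVC is at Q -> 0+.
Min AVC = 81
The firm should shut down if P < 81.

81


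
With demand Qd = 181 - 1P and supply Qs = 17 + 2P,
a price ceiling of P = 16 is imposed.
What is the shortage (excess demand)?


At P = 16:
Qd = 181 - 1*16 = 165
Qs = 17 + 2*16 = 49
Shortage = Qd - Qs = 165 - 49 = 116

116


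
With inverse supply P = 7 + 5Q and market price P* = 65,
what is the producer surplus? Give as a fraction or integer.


Minimum supply price (at Q=0): P_min = 7
Quantity supplied at P* = 65:
Q* = (65 - 7)/5 = 58/5
PS = (1/2) * Q* * (P* - P_min)
PS = (1/2) * 58/5 * (65 - 7)
PS = (1/2) * 58/5 * 58 = 1682/5

1682/5


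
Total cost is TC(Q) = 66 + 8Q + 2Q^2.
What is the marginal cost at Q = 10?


MC = dTC/dQ = 8 + 2*2*Q
At Q = 10:
MC = 8 + 4*10
MC = 8 + 40 = 48

48


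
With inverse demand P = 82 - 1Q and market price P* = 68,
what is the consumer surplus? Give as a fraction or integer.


Maximum willingness to pay (at Q=0): P_max = 82
Quantity demanded at P* = 68:
Q* = (82 - 68)/1 = 14
CS = (1/2) * Q* * (P_max - P*)
CS = (1/2) * 14 * (82 - 68)
CS = (1/2) * 14 * 14 = 98

98


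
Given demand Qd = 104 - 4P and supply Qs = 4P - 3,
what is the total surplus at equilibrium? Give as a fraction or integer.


Find equilibrium: 104 - 4P = 4P - 3
104 + 3 = 8P
P* = 107/8 = 107/8
Q* = 4*107/8 - 3 = 101/2
Inverse demand: P = 26 - Q/4, so P_max = 26
Inverse supply: P = 3/4 + Q/4, so P_min = 3/4
CS = (1/2) * 101/2 * (26 - 107/8) = 10201/32
PS = (1/2) * 101/2 * (107/8 - 3/4) = 10201/32
TS = CS + PS = 10201/32 + 10201/32 = 10201/16

10201/16


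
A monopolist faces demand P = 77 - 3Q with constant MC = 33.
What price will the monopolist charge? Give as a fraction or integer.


MR = 77 - 6Q
Set MR = MC: 77 - 6Q = 33
Q* = 22/3
Substitute into demand:
P* = 77 - 3*22/3 = 55

55


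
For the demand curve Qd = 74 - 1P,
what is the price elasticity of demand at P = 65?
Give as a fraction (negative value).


dQ/dP = -1
At P = 65: Q = 74 - 1*65 = 9
E = (dQ/dP)(P/Q) = (-1)(65/9) = -65/9

-65/9


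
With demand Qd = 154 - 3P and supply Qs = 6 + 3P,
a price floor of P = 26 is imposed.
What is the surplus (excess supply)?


At P = 26:
Qd = 154 - 3*26 = 76
Qs = 6 + 3*26 = 84
Surplus = Qs - Qd = 84 - 76 = 8

8


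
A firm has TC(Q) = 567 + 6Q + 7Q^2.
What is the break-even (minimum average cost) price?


AC(Q) = 567/Q + 6 + 7Q
To minimize: dAC/dQ = -567/Q^2 + 7 = 0
Q^2 = 567/7 = 81
Q* = 9
Min AC = 567/9 + 6 + 7*9
Min AC = 63 + 6 + 63 = 132

132


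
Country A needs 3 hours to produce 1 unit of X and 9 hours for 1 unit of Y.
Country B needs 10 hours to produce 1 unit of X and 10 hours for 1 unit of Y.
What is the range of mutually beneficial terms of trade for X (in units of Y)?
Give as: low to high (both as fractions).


Opportunity cost of X for Country A = hours_X / hours_Y = 3/9 = 1/3 units of Y
Opportunity cost of X for Country B = hours_X / hours_Y = 10/10 = 1 units of Y
Terms of trade must be between the two opportunity costs.
Range: 1/3 to 1

1/3 to 1


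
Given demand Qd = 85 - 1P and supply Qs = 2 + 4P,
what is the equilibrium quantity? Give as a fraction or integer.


First find equilibrium price:
85 - 1P = 2 + 4P
P* = 83/5 = 83/5
Then substitute into demand:
Q* = 85 - 1 * 83/5 = 342/5

342/5


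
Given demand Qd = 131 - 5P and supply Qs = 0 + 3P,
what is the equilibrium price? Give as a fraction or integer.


At equilibrium, Qd = Qs.
131 - 5P = 0 + 3P
131 - 0 = 5P + 3P
131 = 8P
P* = 131/8 = 131/8

131/8


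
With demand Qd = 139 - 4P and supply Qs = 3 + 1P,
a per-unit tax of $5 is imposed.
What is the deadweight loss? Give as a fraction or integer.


Pre-tax equilibrium quantity: Q* = 151/5
Post-tax equilibrium quantity: Q_tax = 131/5
Reduction in quantity: Q* - Q_tax = 4
DWL = (1/2) * tax * (Q* - Q_tax)
DWL = (1/2) * 5 * 4 = 10

10


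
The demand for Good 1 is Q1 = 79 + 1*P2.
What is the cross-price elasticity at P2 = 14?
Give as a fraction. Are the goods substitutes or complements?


dQ1/dP2 = 1
At P2 = 14: Q1 = 79 + 1*14 = 93
Exy = (dQ1/dP2)(P2/Q1) = 1 * 14 / 93 = 14/93
Since Exy > 0, the goods are substitutes.

14/93 (substitutes)


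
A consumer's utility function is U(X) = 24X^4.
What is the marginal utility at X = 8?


MU = dU/dX = 24*4*X^(4-1)
MU = 96*X^3
At X = 8:
MU = 96 * 8^3
MU = 96 * 512 = 49152

49152


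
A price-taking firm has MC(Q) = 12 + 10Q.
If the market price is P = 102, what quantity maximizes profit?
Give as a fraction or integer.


In perfect competition, profit is maximized where P = MC.
102 = 12 + 10Q
90 = 10Q
Q* = 90/10 = 9

9


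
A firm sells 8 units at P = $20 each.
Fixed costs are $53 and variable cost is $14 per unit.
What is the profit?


Total Revenue = P * Q = 20 * 8 = $160
Total Cost = FC + VC*Q = 53 + 14*8 = $165
Profit = TR - TC = 160 - 165 = $-5

$-5


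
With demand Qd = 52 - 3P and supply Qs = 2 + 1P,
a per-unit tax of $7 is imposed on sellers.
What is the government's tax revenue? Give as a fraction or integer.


With tax on sellers, new supply: Qs' = 2 + 1(P - 7)
= 1P - 5
New equilibrium quantity:
Q_new = 37/4
Tax revenue = tax * Q_new = 7 * 37/4 = 259/4

259/4


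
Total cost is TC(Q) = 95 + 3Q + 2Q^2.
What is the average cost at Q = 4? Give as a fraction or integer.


TC(4) = 95 + 3*4 + 2*4^2
TC(4) = 95 + 12 + 32 = 139
AC = TC/Q = 139/4 = 139/4

139/4


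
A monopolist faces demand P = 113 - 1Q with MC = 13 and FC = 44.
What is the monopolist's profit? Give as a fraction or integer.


MR = MC: 113 - 2Q = 13
Q* = 50
P* = 113 - 1*50 = 63
Profit = (P* - MC)*Q* - FC
= (63 - 13)*50 - 44
= 50*50 - 44
= 2500 - 44 = 2456

2456


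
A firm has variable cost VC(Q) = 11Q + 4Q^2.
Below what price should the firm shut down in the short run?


AVC(Q) = VC(Q)/Q = 11 + 4Q
AVC is increasing in Q, so minimum AVC is at Q -> 0+.
Min AVC = 11
The firm should shut down if P < 11.

11


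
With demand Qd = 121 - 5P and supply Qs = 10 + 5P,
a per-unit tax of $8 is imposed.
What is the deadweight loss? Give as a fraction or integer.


Pre-tax equilibrium quantity: Q* = 131/2
Post-tax equilibrium quantity: Q_tax = 91/2
Reduction in quantity: Q* - Q_tax = 20
DWL = (1/2) * tax * (Q* - Q_tax)
DWL = (1/2) * 8 * 20 = 80

80


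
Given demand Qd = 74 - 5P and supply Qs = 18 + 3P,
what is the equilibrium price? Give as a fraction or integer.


At equilibrium, Qd = Qs.
74 - 5P = 18 + 3P
74 - 18 = 5P + 3P
56 = 8P
P* = 56/8 = 7

7


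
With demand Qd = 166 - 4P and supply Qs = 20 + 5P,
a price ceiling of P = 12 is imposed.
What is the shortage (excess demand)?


At P = 12:
Qd = 166 - 4*12 = 118
Qs = 20 + 5*12 = 80
Shortage = Qd - Qs = 118 - 80 = 38

38


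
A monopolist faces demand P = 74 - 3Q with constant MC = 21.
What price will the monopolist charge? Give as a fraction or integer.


MR = 74 - 6Q
Set MR = MC: 74 - 6Q = 21
Q* = 53/6
Substitute into demand:
P* = 74 - 3*53/6 = 95/2

95/2


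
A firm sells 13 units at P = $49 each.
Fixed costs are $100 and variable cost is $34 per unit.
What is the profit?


Total Revenue = P * Q = 49 * 13 = $637
Total Cost = FC + VC*Q = 100 + 34*13 = $542
Profit = TR - TC = 637 - 542 = $95

$95


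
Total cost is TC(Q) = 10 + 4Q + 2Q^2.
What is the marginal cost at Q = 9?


MC = dTC/dQ = 4 + 2*2*Q
At Q = 9:
MC = 4 + 4*9
MC = 4 + 36 = 40

40


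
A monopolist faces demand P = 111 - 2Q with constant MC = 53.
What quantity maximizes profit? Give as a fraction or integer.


TR = P*Q = (111 - 2Q)Q = 111Q - 2Q^2
MR = dTR/dQ = 111 - 4Q
Set MR = MC:
111 - 4Q = 53
58 = 4Q
Q* = 58/4 = 29/2

29/2
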